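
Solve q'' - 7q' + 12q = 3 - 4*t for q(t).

q = 1/18 - t/3 + C1*exp(4*t) + C2*exp(3*t)

Characteristic equation r² - 7r + 12 = 0 factors as (r - 4)(r - 3) = 0, so r = 4, 3.
Hence q_h = C1*exp(4*t) + C2*exp(3*t).
For the particular solution try q_p = A0 + A1*t. Substituting and matching coefficients of each power of t gives A0 = 1/18, A1 = -1/3, so q_p = 1/18 - t/3.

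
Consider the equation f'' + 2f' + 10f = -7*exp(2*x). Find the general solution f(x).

Characteristic equation r² + 2r + 10 = 0 has discriminant (2)² - 4·(10) = -36 < 0, so r = -1 ± 3i.
Hence f_h = C1*cos(3*x)*exp(-x) + C2*exp(-x)*sin(3*x).
Try f_p = A*exp(2*x). Substituting into the equation and dividing by exp(2*x) gives A = -7/18, so f_p = -7*exp(2*x)/18.

f = -7*exp(2*x)/18 + C1*cos(3*x)*exp(-x) + C2*exp(-x)*sin(3*x)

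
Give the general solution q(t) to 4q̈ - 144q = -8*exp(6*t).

Divide through by 4: q'' - 36q = -2*exp(6*t).
Characteristic equation r² - 36 = 0 factors as (r + 6)(r - 6) = 0, so r = -6, 6.
Hence q_h = C1*exp(-6*t) + C2*exp(6*t).
Since exp(6*t) solves the homogeneous equation (r = 6 is a root of multiplicity 1), multiply the trial by t. Try q_p = A*t*exp(6*t). Substituting into the equation and dividing by exp(6*t) gives A = -1/6, so q_p = -t*exp(6*t)/6.

q = C1*exp(-6*t) + C2*exp(6*t) - t*exp(6*t)/6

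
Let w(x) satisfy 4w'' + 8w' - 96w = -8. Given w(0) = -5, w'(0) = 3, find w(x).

w = 1/12 - 11*exp(4*x)/4 - 7*exp(-6*x)/3

Divide through by 4: w'' + 2w' - 24w = -2.
Characteristic equation r² + 2r - 24 = 0 factors as (r + 6)(r - 4) = 0, so r = -6, 4.
Hence w_h = C1*exp(-6*x) + C2*exp(4*x).
For the particular solution try w_p = A0. Substituting and matching coefficients of each power of x gives A0 = 1/12, so w_p = 1/12.
General solution: w = 1/12 + C1*exp(-6*x) + C2*exp(4*x).
Apply the initial conditions: w(0) = 1/12 + C1 + C2 = -5 and w'(0) = -6*C1 + 4*C2 = 3. Solving gives C1 = -7/3, C2 = -11/4.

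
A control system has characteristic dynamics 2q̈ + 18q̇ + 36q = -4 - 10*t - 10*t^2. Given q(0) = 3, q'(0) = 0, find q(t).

q = -13/162 - 499*exp(-6*t)/162 - 5*t**2/18 + 499*exp(-3*t)/81

Divide through by 2: q'' + 9q' + 18q = -2 - 5*t - 5*t^2.
Characteristic equation r² + 9r + 18 = 0 factors as (r + 6)(r + 3) = 0, so r = -6, -3.
Hence q_h = C1*exp(-6*t) + C2*exp(-3*t).
For the particular solution try q_p = A0 + A1*t + A2*t^2. Substituting and matching coefficients of each power of t gives A0 = -13/162, A1 = 0, A2 = -5/18, so q_p = -13/162 - 5*t^2/18.
General solution: q = -13/162 - 5*t^2/18 + C1*exp(-6*t) + C2*exp(-3*t).
Apply the initial conditions: q(0) = -13/162 + C1 + C2 = 3 and q'(0) = -6*C1 - 3*C2 = 0. Solving gives C1 = -499/162, C2 = 499/81.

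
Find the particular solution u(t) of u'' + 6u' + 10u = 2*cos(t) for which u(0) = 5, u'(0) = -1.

u = 2*cos(t)/13 + 4*sin(t)/39 + 63*cos(t)*exp(-3*t)/13 + 524*exp(-3*t)*sin(t)/39

Characteristic equation r² + 6r + 10 = 0 has discriminant (6)² - 4·(10) = -4 < 0, so r = -3 ± i.
Hence u_h = C1*cos(t)*exp(-3*t) + C2*exp(-3*t)*sin(t).
Try u_p = A*cos(t) + B*sin(t). Substituting and equating the coefficients of cos(t) and sin(t) gives A = 2/13, B = 4/39, so u_p = 2*cos(t)/13 + 4*sin(t)/39.
General solution: u = 2*cos(t)/13 + 4*sin(t)/39 + C1*cos(t)*exp(-3*t) + C2*exp(-3*t)*sin(t).
Apply the initial conditions: u(0) = 2/13 + C1 = 5 and u'(0) = 4/39 + C2 - 3*C1 = -1. Solving gives C1 = 63/13, C2 = 524/39.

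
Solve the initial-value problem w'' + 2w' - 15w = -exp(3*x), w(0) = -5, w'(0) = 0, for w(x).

Characteristic equation r² + 2r - 15 = 0 factors as (r - 3)(r + 5) = 0, so r = 3, -5.
Hence w_h = C1*exp(3*x) + C2*exp(-5*x).
Since exp(3*x) solves the homogeneous equation (r = 3 is a root of multiplicity 1), multiply the trial by x. Try w_p = A*x*exp(3*x). Substituting into the equation and dividing by exp(3*x) gives A = -1/8, so w_p = -x*exp(3*x)/8.
General solution: w = C1*exp(3*x) + C2*exp(-5*x) - x*exp(3*x)/8.
Apply the initial conditions: w(0) = C1 + C2 = -5 and w'(0) = -1/8 - 5*C2 + 3*C1 = 0. Solving gives C1 = -199/64, C2 = -121/64.

w = -199*exp(3*x)/64 - 121*exp(-5*x)/64 - x*exp(3*x)/8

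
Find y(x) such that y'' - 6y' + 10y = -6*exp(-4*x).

y = -3*exp(-4*x)/25 + C1*cos(x)*exp(3*x) + C2*exp(3*x)*sin(x)

Characteristic equation r² - 6r + 10 = 0 has discriminant (-6)² - 4·(10) = -4 < 0, so r = 3 ± i.
Hence y_h = C1*cos(x)*exp(3*x) + C2*exp(3*x)*sin(x).
Try y_p = A*exp(-4*x). Substituting into the equation and dividing by exp(-4*x) gives A = -3/25, so y_p = -3*exp(-4*x)/25.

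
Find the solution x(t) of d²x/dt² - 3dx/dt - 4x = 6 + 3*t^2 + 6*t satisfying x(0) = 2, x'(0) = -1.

x = -51/32 + 3*exp(-t) - 3*t**2/4 - 3*t/8 + 19*exp(4*t)/32

Characteristic equation r² - 3r - 4 = 0 factors as (r + 1)(r - 4) = 0, so r = -1, 4.
Hence x_h = C1*exp(-t) + C2*exp(4*t).
For the particular solution try x_p = A0 + A1*t + A2*t^2. Substituting and matching coefficients of each power of t gives A0 = -51/32, A1 = -3/8, A2 = -3/4, so x_p = -51/32 - 3*t^2/4 - 3*t/8.
General solution: x = -51/32 - 3*t^2/4 - 3*t/8 + C1*exp(-t) + C2*exp(4*t).
Apply the initial conditions: x(0) = -51/32 + C1 + C2 = 2 and x'(0) = -3/8 - C1 + 4*C2 = -1. Solving gives C1 = 3, C2 = 19/32.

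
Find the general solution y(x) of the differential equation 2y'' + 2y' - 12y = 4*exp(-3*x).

y = C1*exp(2*x) + C2*exp(-3*x) - 2*x*exp(-3*x)/5

Divide through by 2: y'' + y' - 6y = 2*exp(-3*x).
Characteristic equation r² + r - 6 = 0 factors as (r - 2)(r + 3) = 0, so r = 2, -3.
Hence y_h = C1*exp(2*x) + C2*exp(-3*x).
Since exp(-3*x) solves the homogeneous equation (r = -3 is a root of multiplicity 1), multiply the trial by x. Try y_p = A*x*exp(-3*x). Substituting into the equation and dividing by exp(-3*x) gives A = -2/5, so y_p = -2*x*exp(-3*x)/5.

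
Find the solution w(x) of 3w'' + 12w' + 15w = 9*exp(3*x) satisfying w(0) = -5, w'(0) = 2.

w = 3*exp(3*x)/26 - 223*exp(-2*x)*sin(x)/26 - 133*cos(x)*exp(-2*x)/26

Divide through by 3: w'' + 4w' + 5w = 3*exp(3*x).
Characteristic equation r² + 4r + 5 = 0 has discriminant (4)² - 4·(5) = -4 < 0, so r = -2 ± i.
Hence w_h = C1*cos(x)*exp(-2*x) + C2*exp(-2*x)*sin(x).
Try w_p = A*exp(3*x). Substituting into the equation and dividing by exp(3*x) gives A = 3/26, so w_p = 3*exp(3*x)/26.
General solution: w = 3*exp(3*x)/26 + C1*cos(x)*exp(-2*x) + C2*exp(-2*x)*sin(x).
Apply the initial conditions: w(0) = 3/26 + C1 = -5 and w'(0) = 9/26 + C2 - 2*C1 = 2. Solving gives C1 = -133/26, C2 = -223/26.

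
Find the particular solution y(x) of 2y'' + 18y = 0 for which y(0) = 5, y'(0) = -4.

Divide through by 2: y'' + 9y = 0.
Characteristic equation r² + 9 = 0 has discriminant (0)² - 4·(9) = -36 < 0, so r = ± 3i.
Hence y_h = C1*cos(3*x) + C2*sin(3*x).
Apply the initial conditions: y(0) = C1 = 5 and y'(0) = 3*C2 = -4. Solving gives C1 = 5, C2 = -4/3.

y = 5*cos(3*x) - 4*sin(3*x)/3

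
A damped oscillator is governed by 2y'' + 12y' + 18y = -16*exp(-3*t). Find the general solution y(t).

y = C1*exp(-3*t) - 4*t**2*exp(-3*t) + C2*t*exp(-3*t)

Divide through by 2: y'' + 6y' + 9y = -8*exp(-3*t).
Characteristic equation r² + 6r + 9 = 0 has discriminant (6)² - 4·(9) = 0, so r = -3 is a repeated root.
Hence y_h = (C1 + C2*t)*exp(-3*t).
Since exp(-3*t) solves the homogeneous equation (r = -3 is a root of multiplicity 2), multiply the trial by t^2. Try y_p = A*t^2*exp(-3*t). Substituting into the equation and dividing by exp(-3*t) gives A = -4, so y_p = -4*t^2*exp(-3*t).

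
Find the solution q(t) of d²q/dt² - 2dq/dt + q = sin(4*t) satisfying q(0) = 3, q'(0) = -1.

Characteristic equation r² - 2r + 1 = 0 has discriminant (-2)² - 4·(1) = 0, so r = 1 is a repeated root.
Hence q_h = (C1 + C2*t)*exp(t).
Try q_p = A*cos(4*t) + B*sin(4*t). Substituting and equating the coefficients of cos(4t) and sin(4t) gives A = 8/289, B = -15/289, so q_p = -15*sin(4*t)/289 + 8*cos(4*t)/289.
General solution: q = -15*sin(4*t)/289 + 8*cos(4*t)/289 + C1*exp(t) + C2*t*exp(t).
Apply the initial conditions: q(0) = 8/289 + C1 = 3 and q'(0) = -60/289 + C1 + C2 = -1. Solving gives C1 = 859/289, C2 = -64/17.

q = -15*sin(4*t)/289 + 8*cos(4*t)/289 + 859*exp(t)/289 - 64*t*exp(t)/17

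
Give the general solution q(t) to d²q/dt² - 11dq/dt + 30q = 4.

Characteristic equation r² - 11r + 30 = 0 factors as (r - 5)(r - 6) = 0, so r = 5, 6.
Hence q_h = C1*exp(5*t) + C2*exp(6*t).
For the particular solution try q_p = A0. Substituting and matching coefficients of each power of t gives A0 = 2/15, so q_p = 2/15.

q = 2/15 + C1*exp(5*t) + C2*exp(6*t)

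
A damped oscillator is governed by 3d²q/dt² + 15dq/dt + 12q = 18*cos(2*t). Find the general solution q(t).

Divide through by 3: q'' + 5q' + 4q = 6*cos(2*t).
Characteristic equation r² + 5r + 4 = 0 factors as (r + 4)(r + 1) = 0, so r = -4, -1.
Hence q_h = C1*exp(-4*t) + C2*exp(-t).
Try q_p = A*cos(2*t) + B*sin(2*t). Substituting and equating the coefficients of cos(2t) and sin(2t) gives A = 0, B = 3/5, so q_p = 3*sin(2*t)/5.

q = 3*sin(2*t)/5 + C1*exp(-4*t) + C2*exp(-t)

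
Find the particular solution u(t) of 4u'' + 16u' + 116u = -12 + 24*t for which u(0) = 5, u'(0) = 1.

u = -111/841 + 6*t/29 + 4316*cos(5*t)*exp(-2*t)/841 + 9299*exp(-2*t)*sin(5*t)/4205

Divide through by 4: u'' + 4u' + 29u = -3 + 6*t.
Characteristic equation r² + 4r + 29 = 0 has discriminant (4)² - 4·(29) = -100 < 0, so r = -2 ± 5i.
Hence u_h = C1*cos(5*t)*exp(-2*t) + C2*exp(-2*t)*sin(5*t).
For the particular solution try u_p = A0 + A1*t. Substituting and matching coefficients of each power of t gives A0 = -111/841, A1 = 6/29, so u_p = -111/841 + 6*t/29.
General solution: u = -111/841 + 6*t/29 + C1*cos(5*t)*exp(-2*t) + C2*exp(-2*t)*sin(5*t).
Apply the initial conditions: u(0) = -111/841 + C1 = 5 and u'(0) = 6/29 - 2*C1 + 5*C2 = 1. Solving gives C1 = 4316/841, C2 = 9299/4205.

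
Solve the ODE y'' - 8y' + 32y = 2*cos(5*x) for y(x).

Characteristic equation r² - 8r + 32 = 0 has discriminant (-8)² - 4·(32) = -64 < 0, so r = 4 ± 4i.
Hence y_h = C1*cos(4*x)*exp(4*x) + C2*exp(4*x)*sin(4*x).
Try y_p = A*cos(5*x) + B*sin(5*x). Substituting and equating the coefficients of cos(5x) and sin(5x) gives A = 14/1649, B = -80/1649, so y_p = -80*sin(5*x)/1649 + 14*cos(5*x)/1649.

y = -80*sin(5*x)/1649 + 14*cos(5*x)/1649 + C1*cos(4*x)*exp(4*x) + C2*exp(4*x)*sin(4*x)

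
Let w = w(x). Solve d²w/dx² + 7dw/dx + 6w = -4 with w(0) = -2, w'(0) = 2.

w = -2/3 - 6*exp(-x)/5 - 2*exp(-6*x)/15

Characteristic equation r² + 7r + 6 = 0 factors as (r + 1)(r + 6) = 0, so r = -1, -6.
Hence w_h = C1*exp(-x) + C2*exp(-6*x).
For the particular solution try w_p = A0. Substituting and matching coefficients of each power of x gives A0 = -2/3, so w_p = -2/3.
General solution: w = -2/3 + C1*exp(-x) + C2*exp(-6*x).
Apply the initial conditions: w(0) = -2/3 + C1 + C2 = -2 and w'(0) = -C1 - 6*C2 = 2. Solving gives C1 = -6/5, C2 = -2/15.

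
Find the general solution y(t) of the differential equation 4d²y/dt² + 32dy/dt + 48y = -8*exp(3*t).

y = -2*exp(3*t)/45 + C1*exp(-6*t) + C2*exp(-2*t)

Divide through by 4: y'' + 8y' + 12y = -2*exp(3*t).
Characteristic equation r² + 8r + 12 = 0 factors as (r + 6)(r + 2) = 0, so r = -6, -2.
Hence y_h = C1*exp(-6*t) + C2*exp(-2*t).
Try y_p = A*exp(3*t). Substituting into the equation and dividing by exp(3*t) gives A = -2/45, so y_p = -2*exp(3*t)/45.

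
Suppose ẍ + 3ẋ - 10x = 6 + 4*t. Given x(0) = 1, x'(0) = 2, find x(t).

Characteristic equation r² + 3r - 10 = 0 factors as (r + 5)(r - 2) = 0, so r = -5, 2.
Hence x_h = C1*exp(-5*t) + C2*exp(2*t).
For the particular solution try x_p = A0 + A1*t. Substituting and matching coefficients of each power of t gives A0 = -18/25, A1 = -2/5, so x_p = -18/25 - 2*t/5.
General solution: x = -18/25 - 2*t/5 + C1*exp(-5*t) + C2*exp(2*t).
Apply the initial conditions: x(0) = -18/25 + C1 + C2 = 1 and x'(0) = -2/5 - 5*C1 + 2*C2 = 2. Solving gives C1 = 26/175, C2 = 11/7.

x = -18/25 - 2*t/5 + 11*exp(2*t)/7 + 26*exp(-5*t)/175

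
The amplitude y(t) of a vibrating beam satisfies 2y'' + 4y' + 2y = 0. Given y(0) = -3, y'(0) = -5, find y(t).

y = -3*exp(-t) - 8*t*exp(-t)

Divide through by 2: y'' + 2y' + y = 0.
Characteristic equation r² + 2r + 1 = 0 has discriminant (2)² - 4·(1) = 0, so r = -1 is a repeated root.
Hence y_h = (C1 + C2*t)*exp(-t).
Apply the initial conditions: y(0) = C1 = -3 and y'(0) = C2 - C1 = -5. Solving gives C1 = -3, C2 = -8.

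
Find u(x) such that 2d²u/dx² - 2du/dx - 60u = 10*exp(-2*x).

u = -5*exp(-2*x)/24 + C1*exp(-5*x) + C2*exp(6*x)

Divide through by 2: u'' - u' - 30u = 5*exp(-2*x).
Characteristic equation r² - r - 30 = 0 factors as (r + 5)(r - 6) = 0, so r = -5, 6.
Hence u_h = C1*exp(-5*x) + C2*exp(6*x).
Try u_p = A*exp(-2*x). Substituting into the equation and dividing by exp(-2*x) gives A = -5/24, so u_p = -5*exp(-2*x)/24.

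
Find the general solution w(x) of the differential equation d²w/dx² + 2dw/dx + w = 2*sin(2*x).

Characteristic equation r² + 2r + 1 = 0 has discriminant (2)² - 4·(1) = 0, so r = -1 is a repeated root.
Hence w_h = (C1 + C2*x)*exp(-x).
Try w_p = A*cos(2*x) + B*sin(2*x). Substituting and equating the coefficients of cos(2x) and sin(2x) gives A = -8/25, B = -6/25, so w_p = -8*cos(2*x)/25 - 6*sin(2*x)/25.

w = -8*cos(2*x)/25 - 6*sin(2*x)/25 + C1*exp(-x) + C2*x*exp(-x)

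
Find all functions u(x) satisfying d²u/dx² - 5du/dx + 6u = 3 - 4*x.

Characteristic equation r² - 5r + 6 = 0 factors as (r - 2)(r - 3) = 0, so r = 2, 3.
Hence u_h = C1*exp(2*x) + C2*exp(3*x).
For the particular solution try u_p = A0 + A1*x. Substituting and matching coefficients of each power of x gives A0 = -1/18, A1 = -2/3, so u_p = -1/18 - 2*x/3.

u = -1/18 - 2*x/3 + C1*exp(2*x) + C2*exp(3*x)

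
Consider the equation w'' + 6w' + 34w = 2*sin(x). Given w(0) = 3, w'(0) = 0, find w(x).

Characteristic equation r² + 6r + 34 = 0 has discriminant (6)² - 4·(34) = -100 < 0, so r = -3 ± 5i.
Hence w_h = C1*cos(5*x)*exp(-3*x) + C2*exp(-3*x)*sin(5*x).
Try w_p = A*cos(x) + B*sin(x). Substituting and equating the coefficients of cos(x) and sin(x) gives A = -4/375, B = 22/375, so w_p = -4*cos(x)/375 + 22*sin(x)/375.
General solution: w = -4*cos(x)/375 + 22*sin(x)/375 + C1*cos(5*x)*exp(-3*x) + C2*exp(-3*x)*sin(5*x).
Apply the initial conditions: w(0) = -4/375 + C1 = 3 and w'(0) = 22/375 - 3*C1 + 5*C2 = 0. Solving gives C1 = 1129/375, C2 = 673/375.

w = -4*cos(x)/375 + 22*sin(x)/375 + 673*exp(-3*x)*sin(5*x)/375 + 1129*cos(5*x)*exp(-3*x)/375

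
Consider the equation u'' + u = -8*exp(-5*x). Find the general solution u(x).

u = -4*exp(-5*x)/13 + C1*cos(x) + C2*sin(x)

Characteristic equation r² + 1 = 0 has discriminant (0)² - 4·(1) = -4 < 0, so r = ± i.
Hence u_h = C1*cos(x) + C2*sin(x).
Try u_p = A*exp(-5*x). Substituting into the equation and dividing by exp(-5*x) gives A = -4/13, so u_p = -4*exp(-5*x)/13.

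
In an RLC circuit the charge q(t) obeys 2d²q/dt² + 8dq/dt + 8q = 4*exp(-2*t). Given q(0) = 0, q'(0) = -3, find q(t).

q = t**2*exp(-2*t) - 3*t*exp(-2*t)

Divide through by 2: q'' + 4q' + 4q = 2*exp(-2*t).
Characteristic equation r² + 4r + 4 = 0 has discriminant (4)² - 4·(4) = 0, so r = -2 is a repeated root.
Hence q_h = (C1 + C2*t)*exp(-2*t).
Since exp(-2*t) solves the homogeneous equation (r = -2 is a root of multiplicity 2), multiply the trial by t^2. Try q_p = A*t^2*exp(-2*t). Substituting into the equation and dividing by exp(-2*t) gives A = 1, so q_p = t^2*exp(-2*t).
General solution: q = C1*exp(-2*t) + t^2*exp(-2*t) + C2*t*exp(-2*t).
Apply the initial conditions: q(0) = C1 = 0 and q'(0) = C2 - 2*C1 = -3. Solving gives C1 = 0, C2 = -3.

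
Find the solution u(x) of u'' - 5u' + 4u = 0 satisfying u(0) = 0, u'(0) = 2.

u = -2*exp(x)/3 + 2*exp(4*x)/3

Characteristic equation r² - 5r + 4 = 0 factors as (r - 1)(r - 4) = 0, so r = 1, 4.
Hence u_h = C1*exp(x) + C2*exp(4*x).
Apply the initial conditions: u(0) = C1 + C2 = 0 and u'(0) = C1 + 4*C2 = 2. Solving gives C1 = -2/3, C2 = 2/3.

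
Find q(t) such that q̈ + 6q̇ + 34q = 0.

q = C1*cos(5*t)*exp(-3*t) + C2*exp(-3*t)*sin(5*t)

Characteristic equation r² + 6r + 34 = 0 has discriminant (6)² - 4·(34) = -100 < 0, so r = -3 ± 5i.
Hence q_h = C1*cos(5*t)*exp(-3*t) + C2*exp(-3*t)*sin(5*t).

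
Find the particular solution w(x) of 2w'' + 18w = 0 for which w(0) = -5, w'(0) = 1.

w = -5*cos(3*x) + sin(3*x)/3

Divide through by 2: w'' + 9w = 0.
Characteristic equation r² + 9 = 0 has discriminant (0)² - 4·(9) = -36 < 0, so r = ± 3i.
Hence w_h = C1*cos(3*x) + C2*sin(3*x).
Apply the initial conditions: w(0) = C1 = -5 and w'(0) = 3*C2 = 1. Solving gives C1 = -5, C2 = 1/3.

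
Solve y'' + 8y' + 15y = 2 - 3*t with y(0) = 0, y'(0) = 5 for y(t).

Characteristic equation r² + 8r + 15 = 0 factors as (r + 5)(r + 3) = 0, so r = -5, -3.
Hence y_h = C1*exp(-5*t) + C2*exp(-3*t).
For the particular solution try y_p = A0 + A1*t. Substituting and matching coefficients of each power of t gives A0 = 6/25, A1 = -1/5, so y_p = 6/25 - t/5.
General solution: y = 6/25 - t/5 + C1*exp(-5*t) + C2*exp(-3*t).
Apply the initial conditions: y(0) = 6/25 + C1 + C2 = 0 and y'(0) = -1/5 - 5*C1 - 3*C2 = 5. Solving gives C1 = -56/25, C2 = 2.

y = 6/25 + 2*exp(-3*t) - 56*exp(-5*t)/25 - t/5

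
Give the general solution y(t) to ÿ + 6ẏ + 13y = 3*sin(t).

Characteristic equation r² + 6r + 13 = 0 has discriminant (6)² - 4·(13) = -16 < 0, so r = -3 ± 2i.
Hence y_h = C1*cos(2*t)*exp(-3*t) + C2*exp(-3*t)*sin(2*t).
Try y_p = A*cos(t) + B*sin(t). Substituting and equating the coefficients of cos(t) and sin(t) gives A = -1/10, B = 1/5, so y_p = -cos(t)/10 + sin(t)/5.

y = -cos(t)/10 + sin(t)/5 + C1*cos(2*t)*exp(-3*t) + C2*exp(-3*t)*sin(2*t)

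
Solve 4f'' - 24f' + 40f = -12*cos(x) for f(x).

f = -3*cos(x)/13 + 2*sin(x)/13 + C1*cos(x)*exp(3*x) + C2*exp(3*x)*sin(x)

Divide through by 4: f'' - 6f' + 10f = -3*cos(x).
Characteristic equation r² - 6r + 10 = 0 has discriminant (-6)² - 4·(10) = -4 < 0, so r = 3 ± i.
Hence f_h = C1*cos(x)*exp(3*x) + C2*exp(3*x)*sin(x).
Try f_p = A*cos(x) + B*sin(x). Substituting and equating the coefficients of cos(x) and sin(x) gives A = -3/13, B = 2/13, so f_p = -3*cos(x)/13 + 2*sin(x)/13.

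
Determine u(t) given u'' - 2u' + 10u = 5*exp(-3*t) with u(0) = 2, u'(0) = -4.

u = exp(-3*t)/5 - 26*exp(t)*sin(3*t)/15 + 9*cos(3*t)*exp(t)/5

Characteristic equation r² - 2r + 10 = 0 has discriminant (-2)² - 4·(10) = -36 < 0, so r = 1 ± 3i.
Hence u_h = C1*cos(3*t)*exp(t) + C2*exp(t)*sin(3*t).
Try u_p = A*exp(-3*t). Substituting into the equation and dividing by exp(-3*t) gives A = 1/5, so u_p = exp(-3*t)/5.
General solution: u = exp(-3*t)/5 + C1*cos(3*t)*exp(t) + C2*exp(t)*sin(3*t).
Apply the initial conditions: u(0) = 1/5 + C1 = 2 and u'(0) = -3/5 + C1 + 3*C2 = -4. Solving gives C1 = 9/5, C2 = -26/15.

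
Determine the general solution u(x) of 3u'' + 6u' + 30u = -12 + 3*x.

Divide through by 3: u'' + 2u' + 10u = -4 + x.
Characteristic equation r² + 2r + 10 = 0 has discriminant (2)² - 4·(10) = -36 < 0, so r = -1 ± 3i.
Hence u_h = C1*cos(3*x)*exp(-x) + C2*exp(-x)*sin(3*x).
For the particular solution try u_p = A0 + A1*x. Substituting and matching coefficients of each power of x gives A0 = -21/50, A1 = 1/10, so u_p = -21/50 + x/10.

u = -21/50 + x/10 + C1*cos(3*x)*exp(-x) + C2*exp(-x)*sin(3*x)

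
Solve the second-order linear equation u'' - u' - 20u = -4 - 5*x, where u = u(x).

Characteristic equation r² - r - 20 = 0 factors as (r - 5)(r + 4) = 0, so r = 5, -4.
Hence u_h = C1*exp(5*x) + C2*exp(-4*x).
For the particular solution try u_p = A0 + A1*x. Substituting and matching coefficients of each power of x gives A0 = 3/16, A1 = 1/4, so u_p = 3/16 + x/4.

u = 3/16 + x/4 + C1*exp(5*x) + C2*exp(-4*x)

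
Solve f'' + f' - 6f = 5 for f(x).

f = -5/6 + C1*exp(2*x) + C2*exp(-3*x)

Characteristic equation r² + r - 6 = 0 factors as (r - 2)(r + 3) = 0, so r = 2, -3.
Hence f_h = C1*exp(2*x) + C2*exp(-3*x).
For the particular solution try f_p = A0. Substituting and matching coefficients of each power of x gives A0 = -5/6, so f_p = -5/6.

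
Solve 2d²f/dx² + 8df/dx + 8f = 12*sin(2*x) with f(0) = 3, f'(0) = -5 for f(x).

f = -3*cos(2*x)/4 + 15*exp(-2*x)/4 + 5*x*exp(-2*x)/2

Divide through by 2: f'' + 4f' + 4f = 6*sin(2*x).
Characteristic equation r² + 4r + 4 = 0 has discriminant (4)² - 4·(4) = 0, so r = -2 is a repeated root.
Hence f_h = (C1 + C2*x)*exp(-2*x).
Try f_p = A*cos(2*x) + B*sin(2*x). Substituting and equating the coefficients of cos(2x) and sin(2x) gives A = -3/4, B = 0, so f_p = -3*cos(2*x)/4.
General solution: f = -3*cos(2*x)/4 + C1*exp(-2*x) + C2*x*exp(-2*x).
Apply the initial conditions: f(0) = -3/4 + C1 = 3 and f'(0) = C2 - 2*C1 = -5. Solving gives C1 = 15/4, C2 = 5/2.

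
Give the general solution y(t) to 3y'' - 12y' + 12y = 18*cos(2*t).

Divide through by 3: y'' - 4y' + 4y = 6*cos(2*t).
Characteristic equation r² - 4r + 4 = 0 has discriminant (-4)² - 4·(4) = 0, so r = 2 is a repeated root.
Hence y_h = (C1 + C2*t)*exp(2*t).
Try y_p = A*cos(2*t) + B*sin(2*t). Substituting and equating the coefficients of cos(2t) and sin(2t) gives A = 0, B = -3/4, so y_p = -3*sin(2*t)/4.

y = -3*sin(2*t)/4 + C1*exp(2*t) + C2*t*exp(2*t)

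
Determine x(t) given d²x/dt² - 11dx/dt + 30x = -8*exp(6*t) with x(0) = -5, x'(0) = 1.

x = -39*exp(5*t) + 34*exp(6*t) - 8*t*exp(6*t)

Characteristic equation r² - 11r + 30 = 0 factors as (r - 5)(r - 6) = 0, so r = 5, 6.
Hence x_h = C1*exp(5*t) + C2*exp(6*t).
Since exp(6*t) solves the homogeneous equation (r = 6 is a root of multiplicity 1), multiply the trial by t. Try x_p = A*t*exp(6*t). Substituting into the equation and dividing by exp(6*t) gives A = -8, so x_p = -8*t*exp(6*t).
General solution: x = C1*exp(5*t) + C2*exp(6*t) - 8*t*exp(6*t).
Apply the initial conditions: x(0) = C1 + C2 = -5 and x'(0) = -8 + 5*C1 + 6*C2 = 1. Solving gives C1 = -39, C2 = 34.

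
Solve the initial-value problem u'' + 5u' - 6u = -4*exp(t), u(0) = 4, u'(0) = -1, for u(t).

Characteristic equation r² + 5r - 6 = 0 factors as (r - 1)(r + 6) = 0, so r = 1, -6.
Hence u_h = C1*exp(t) + C2*exp(-6*t).
Since exp(t) solves the homogeneous equation (r = 1 is a root of multiplicity 1), multiply the trial by t. Try u_p = A*t*exp(t). Substituting into the equation and dividing by exp(t) gives A = -4/7, so u_p = -4*t*exp(t)/7.
General solution: u = C1*exp(t) + C2*exp(-6*t) - 4*t*exp(t)/7.
Apply the initial conditions: u(0) = C1 + C2 = 4 and u'(0) = -4/7 + C1 - 6*C2 = -1. Solving gives C1 = 165/49, C2 = 31/49.

u = 31*exp(-6*t)/49 + 165*exp(t)/49 - 4*t*exp(t)/7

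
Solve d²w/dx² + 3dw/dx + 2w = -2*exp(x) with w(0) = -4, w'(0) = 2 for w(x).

Characteristic equation r² + 3r + 2 = 0 factors as (r + 2)(r + 1) = 0, so r = -2, -1.
Hence w_h = C1*exp(-2*x) + C2*exp(-x).
Try w_p = A*exp(x). Substituting into the equation and dividing by exp(x) gives A = -1/3, so w_p = -exp(x)/3.
General solution: w = -exp(x)/3 + C1*exp(-2*x) + C2*exp(-x).
Apply the initial conditions: w(0) = -1/3 + C1 + C2 = -4 and w'(0) = -1/3 - C2 - 2*C1 = 2. Solving gives C1 = 4/3, C2 = -5.

w = -5*exp(-x) - exp(x)/3 + 4*exp(-2*x)/3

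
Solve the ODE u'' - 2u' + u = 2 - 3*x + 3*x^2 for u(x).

u = 14 + 3*x**2 + 9*x + C1*exp(x) + C2*x*exp(x)

Characteristic equation r² - 2r + 1 = 0 has discriminant (-2)² - 4·(1) = 0, so r = 1 is a repeated root.
Hence u_h = (C1 + C2*x)*exp(x).
For the particular solution try u_p = A0 + A1*x + A2*x^2. Substituting and matching coefficients of each power of x gives A0 = 14, A1 = 9, A2 = 3, so u_p = 14 + 3*x^2 + 9*x.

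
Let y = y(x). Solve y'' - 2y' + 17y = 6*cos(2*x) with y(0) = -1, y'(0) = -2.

y = -24*sin(2*x)/185 + 78*cos(2*x)/185 - 263*cos(4*x)*exp(x)/185 - 59*exp(x)*sin(4*x)/740

Characteristic equation r² - 2r + 17 = 0 has discriminant (-2)² - 4·(17) = -64 < 0, so r = 1 ± 4i.
Hence y_h = C1*cos(4*x)*exp(x) + C2*exp(x)*sin(4*x).
Try y_p = A*cos(2*x) + B*sin(2*x). Substituting and equating the coefficients of cos(2x) and sin(2x) gives A = 78/185, B = -24/185, so y_p = -24*sin(2*x)/185 + 78*cos(2*x)/185.
General solution: y = -24*sin(2*x)/185 + 78*cos(2*x)/185 + C1*cos(4*x)*exp(x) + C2*exp(x)*sin(4*x).
Apply the initial conditions: y(0) = 78/185 + C1 = -1 and y'(0) = -48/185 + C1 + 4*C2 = -2. Solving gives C1 = -263/185, C2 = -59/740.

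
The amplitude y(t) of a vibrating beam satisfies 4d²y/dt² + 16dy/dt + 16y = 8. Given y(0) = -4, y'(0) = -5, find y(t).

y = 1/2 - 9*exp(-2*t)/2 - 14*t*exp(-2*t)

Divide through by 4: y'' + 4y' + 4y = 2.
Characteristic equation r² + 4r + 4 = 0 has discriminant (4)² - 4·(4) = 0, so r = -2 is a repeated root.
Hence y_h = (C1 + C2*t)*exp(-2*t).
For the particular solution try y_p = A0. Substituting and matching coefficients of each power of t gives A0 = 1/2, so y_p = 1/2.
General solution: y = 1/2 + C1*exp(-2*t) + C2*t*exp(-2*t).
Apply the initial conditions: y(0) = 1/2 + C1 = -4 and y'(0) = C2 - 2*C1 = -5. Solving gives C1 = -9/2, C2 = -14.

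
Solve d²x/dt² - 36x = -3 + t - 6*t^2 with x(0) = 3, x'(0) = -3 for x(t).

Characteristic equation r² - 36 = 0 factors as (r + 6)(r - 6) = 0, so r = -6, 6.
Hence x_h = C1*exp(-6*t) + C2*exp(6*t).
For the particular solution try x_p = A0 + A1*t + A2*t^2. Substituting and matching coefficients of each power of t gives A0 = 5/54, A1 = -1/36, A2 = 1/6, so x_p = 5/54 - t/36 + t^2/6.
General solution: x = 5/54 - t/36 + t^2/6 + C1*exp(-6*t) + C2*exp(6*t).
Apply the initial conditions: x(0) = 5/54 + C1 + C2 = 3 and x'(0) = -1/36 - 6*C1 + 6*C2 = -3. Solving gives C1 = 245/144, C2 = 521/432.

x = 5/54 - t/36 + t**2/6 + 245*exp(-6*t)/144 + 521*exp(6*t)/432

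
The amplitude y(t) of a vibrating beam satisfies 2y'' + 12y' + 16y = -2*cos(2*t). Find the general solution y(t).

Divide through by 2: y'' + 6y' + 8y = -cos(2*t).
Characteristic equation r² + 6r + 8 = 0 factors as (r + 4)(r + 2) = 0, so r = -4, -2.
Hence y_h = C1*exp(-4*t) + C2*exp(-2*t).
Try y_p = A*cos(2*t) + B*sin(2*t). Substituting and equating the coefficients of cos(2t) and sin(2t) gives A = -1/40, B = -3/40, so y_p = -3*sin(2*t)/40 - cos(2*t)/40.

y = -3*sin(2*t)/40 - cos(2*t)/40 + C1*exp(-4*t) + C2*exp(-2*t)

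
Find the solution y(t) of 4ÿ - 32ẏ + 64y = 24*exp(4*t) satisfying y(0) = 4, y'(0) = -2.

Divide through by 4: y'' - 8y' + 16y = 6*exp(4*t).
Characteristic equation r² - 8r + 16 = 0 has discriminant (-8)² - 4·(16) = 0, so r = 4 is a repeated root.
Hence y_h = (C1 + C2*t)*exp(4*t).
Since exp(4*t) solves the homogeneous equation (r = 4 is a root of multiplicity 2), multiply the trial by t^2. Try y_p = A*t^2*exp(4*t). Substituting into the equation and dividing by exp(4*t) gives A = 3, so y_p = 3*t^2*exp(4*t).
General solution: y = C1*exp(4*t) + 3*t^2*exp(4*t) + C2*t*exp(4*t).
Apply the initial conditions: y(0) = C1 = 4 and y'(0) = C2 + 4*C1 = -2. Solving gives C1 = 4, C2 = -18.

y = 4*exp(4*t) - 18*t*exp(4*t) + 3*t**2*exp(4*t)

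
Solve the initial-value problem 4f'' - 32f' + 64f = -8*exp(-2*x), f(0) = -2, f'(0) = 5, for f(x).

f = -35*exp(4*x)/18 - exp(-2*x)/18 + 38*x*exp(4*x)/3

Divide through by 4: f'' - 8f' + 16f = -2*exp(-2*x).
Characteristic equation r² - 8r + 16 = 0 has discriminant (-8)² - 4·(16) = 0, so r = 4 is a repeated root.
Hence f_h = (C1 + C2*x)*exp(4*x).
Try f_p = A*exp(-2*x). Substituting into the equation and dividing by exp(-2*x) gives A = -1/18, so f_p = -exp(-2*x)/18.
General solution: f = -exp(-2*x)/18 + C1*exp(4*x) + C2*x*exp(4*x).
Apply the initial conditions: f(0) = -1/18 + C1 = -2 and f'(0) = 1/9 + C2 + 4*C1 = 5. Solving gives C1 = -35/18, C2 = 38/3.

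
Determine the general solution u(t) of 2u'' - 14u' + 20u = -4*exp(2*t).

u = C1*exp(5*t) + C2*exp(2*t) + 2*t*exp(2*t)/3

Divide through by 2: u'' - 7u' + 10u = -2*exp(2*t).
Characteristic equation r² - 7r + 10 = 0 factors as (r - 5)(r - 2) = 0, so r = 5, 2.
Hence u_h = C1*exp(5*t) + C2*exp(2*t).
Since exp(2*t) solves the homogeneous equation (r = 2 is a root of multiplicity 1), multiply the trial by t. Try u_p = A*t*exp(2*t). Substituting into the equation and dividing by exp(2*t) gives A = 2/3, so u_p = 2*t*exp(2*t)/3.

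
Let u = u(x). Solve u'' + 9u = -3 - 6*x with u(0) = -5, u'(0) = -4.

u = -1/3 - 14*cos(3*x)/3 - 10*sin(3*x)/9 - 2*x/3

Characteristic equation r² + 9 = 0 has discriminant (0)² - 4·(9) = -36 < 0, so r = ± 3i.
Hence u_h = C1*cos(3*x) + C2*sin(3*x).
For the particular solution try u_p = A0 + A1*x. Substituting and matching coefficients of each power of x gives A0 = -1/3, A1 = -2/3, so u_p = -1/3 - 2*x/3.
General solution: u = -1/3 - 2*x/3 + C1*cos(3*x) + C2*sin(3*x).
Apply the initial conditions: u(0) = -1/3 + C1 = -5 and u'(0) = -2/3 + 3*C2 = -4. Solving gives C1 = -14/3, C2 = -10/9.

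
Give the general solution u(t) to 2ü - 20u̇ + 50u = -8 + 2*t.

Divide through by 2: u'' - 10u' + 25u = -4 + t.
Characteristic equation r² - 10r + 25 = 0 has discriminant (-10)² - 4·(25) = 0, so r = 5 is a repeated root.
Hence u_h = (C1 + C2*t)*exp(5*t).
For the particular solution try u_p = A0 + A1*t. Substituting and matching coefficients of each power of t gives A0 = -18/125, A1 = 1/25, so u_p = -18/125 + t/25.

u = -18/125 + t/25 + C1*exp(5*t) + C2*t*exp(5*t)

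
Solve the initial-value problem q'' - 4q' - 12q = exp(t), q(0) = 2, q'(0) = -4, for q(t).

Characteristic equation r² - 4r - 12 = 0 factors as (r + 2)(r - 6) = 0, so r = -2, 6.
Hence q_h = C1*exp(-2*t) + C2*exp(6*t).
Try q_p = A*exp(t). Substituting into the equation and dividing by exp(t) gives A = -1/15, so q_p = -exp(t)/15.
General solution: q = -exp(t)/15 + C1*exp(-2*t) + C2*exp(6*t).
Apply the initial conditions: q(0) = -1/15 + C1 + C2 = 2 and q'(0) = -1/15 - 2*C1 + 6*C2 = -4. Solving gives C1 = 49/24, C2 = 1/40.

q = -exp(t)/15 + exp(6*t)/40 + 49*exp(-2*t)/24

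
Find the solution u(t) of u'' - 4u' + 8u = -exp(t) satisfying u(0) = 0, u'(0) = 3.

Characteristic equation r² - 4r + 8 = 0 has discriminant (-4)² - 4·(8) = -16 < 0, so r = 2 ± 2i.
Hence u_h = C1*cos(2*t)*exp(2*t) + C2*exp(2*t)*sin(2*t).
Try u_p = A*exp(t). Substituting into the equation and dividing by exp(t) gives A = -1/5, so u_p = -exp(t)/5.
General solution: u = -exp(t)/5 + C1*cos(2*t)*exp(2*t) + C2*exp(2*t)*sin(2*t).
Apply the initial conditions: u(0) = -1/5 + C1 = 0 and u'(0) = -1/5 + 2*C1 + 2*C2 = 3. Solving gives C1 = 1/5, C2 = 7/5.

u = -exp(t)/5 + cos(2*t)*exp(2*t)/5 + 7*exp(2*t)*sin(2*t)/5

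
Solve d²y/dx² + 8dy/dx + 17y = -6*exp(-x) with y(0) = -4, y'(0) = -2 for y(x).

Characteristic equation r² + 8r + 17 = 0 has discriminant (8)² - 4·(17) = -4 < 0, so r = -4 ± i.
Hence y_h = C1*cos(x)*exp(-4*x) + C2*exp(-4*x)*sin(x).
Try y_p = A*exp(-x). Substituting into the equation and dividing by exp(-x) gives A = -3/5, so y_p = -3*exp(-x)/5.
General solution: y = -3*exp(-x)/5 + C1*cos(x)*exp(-4*x) + C2*exp(-4*x)*sin(x).
Apply the initial conditions: y(0) = -3/5 + C1 = -4 and y'(0) = 3/5 + C2 - 4*C1 = -2. Solving gives C1 = -17/5, C2 = -81/5.

y = -3*exp(-x)/5 - 81*exp(-4*x)*sin(x)/5 - 17*cos(x)*exp(-4*x)/5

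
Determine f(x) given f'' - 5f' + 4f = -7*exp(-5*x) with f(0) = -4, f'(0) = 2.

Characteristic equation r² - 5r + 4 = 0 factors as (r - 4)(r - 1) = 0, so r = 4, 1.
Hence f_h = C1*exp(4*x) + C2*exp(x).
Try f_p = A*exp(-5*x). Substituting into the equation and dividing by exp(-5*x) gives A = -7/54, so f_p = -7*exp(-5*x)/54.
General solution: f = -7*exp(-5*x)/54 + C1*exp(4*x) + C2*exp(x).
Apply the initial conditions: f(0) = -7/54 + C1 + C2 = -4 and f'(0) = 35/54 + C2 + 4*C1 = 2. Solving gives C1 = 47/27, C2 = -101/18.

f = -101*exp(x)/18 - 7*exp(-5*x)/54 + 47*exp(4*x)/27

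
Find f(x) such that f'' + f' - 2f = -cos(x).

Characteristic equation r² + r - 2 = 0 factors as (r - 1)(r + 2) = 0, so r = 1, -2.
Hence f_h = C1*exp(x) + C2*exp(-2*x).
Try f_p = A*cos(x) + B*sin(x). Substituting and equating the coefficients of cos(x) and sin(x) gives A = 3/10, B = -1/10, so f_p = -sin(x)/10 + 3*cos(x)/10.

f = -sin(x)/10 + 3*cos(x)/10 + C1*exp(x) + C2*exp(-2*x)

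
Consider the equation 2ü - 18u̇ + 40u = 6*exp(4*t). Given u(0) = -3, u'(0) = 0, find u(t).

u = -18*exp(4*t) + 15*exp(5*t) - 3*t*exp(4*t)

Divide through by 2: u'' - 9u' + 20u = 3*exp(4*t).
Characteristic equation r² - 9r + 20 = 0 factors as (r - 4)(r - 5) = 0, so r = 4, 5.
Hence u_h = C1*exp(4*t) + C2*exp(5*t).
Since exp(4*t) solves the homogeneous equation (r = 4 is a root of multiplicity 1), multiply the trial by t. Try u_p = A*t*exp(4*t). Substituting into the equation and dividing by exp(4*t) gives A = -3, so u_p = -3*t*exp(4*t).
General solution: u = C1*exp(4*t) + C2*exp(5*t) - 3*t*exp(4*t).
Apply the initial conditions: u(0) = C1 + C2 = -3 and u'(0) = -3 + 4*C1 + 5*C2 = 0. Solving gives C1 = -18, C2 = 15.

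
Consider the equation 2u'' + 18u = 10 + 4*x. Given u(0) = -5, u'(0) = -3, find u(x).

Divide through by 2: u'' + 9u = 5 + 2*x.
Characteristic equation r² + 9 = 0 has discriminant (0)² - 4·(9) = -36 < 0, so r = ± 3i.
Hence u_h = C1*cos(3*x) + C2*sin(3*x).
For the particular solution try u_p = A0 + A1*x. Substituting and matching coefficients of each power of x gives A0 = 5/9, A1 = 2/9, so u_p = 5/9 + 2*x/9.
General solution: u = 5/9 + 2*x/9 + C1*cos(3*x) + C2*sin(3*x).
Apply the initial conditions: u(0) = 5/9 + C1 = -5 and u'(0) = 2/9 + 3*C2 = -3. Solving gives C1 = -50/9, C2 = -29/27.

u = 5/9 - 50*cos(3*x)/9 - 29*sin(3*x)/27 + 2*x/9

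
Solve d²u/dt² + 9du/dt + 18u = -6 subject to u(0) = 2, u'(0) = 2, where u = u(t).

u = -1/3 - 3*exp(-6*t) + 16*exp(-3*t)/3

Characteristic equation r² + 9r + 18 = 0 factors as (r + 6)(r + 3) = 0, so r = -6, -3.
Hence u_h = C1*exp(-6*t) + C2*exp(-3*t).
For the particular solution try u_p = A0. Substituting and matching coefficients of each power of t gives A0 = -1/3, so u_p = -1/3.
General solution: u = -1/3 + C1*exp(-6*t) + C2*exp(-3*t).
Apply the initial conditions: u(0) = -1/3 + C1 + C2 = 2 and u'(0) = -6*C1 - 3*C2 = 2. Solving gives C1 = -3, C2 = 16/3.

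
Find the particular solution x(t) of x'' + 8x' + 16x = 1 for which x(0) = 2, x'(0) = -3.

x = 1/16 + 31*exp(-4*t)/16 + 19*t*exp(-4*t)/4

Characteristic equation r² + 8r + 16 = 0 has discriminant (8)² - 4·(16) = 0, so r = -4 is a repeated root.
Hence x_h = (C1 + C2*t)*exp(-4*t).
For the particular solution try x_p = A0. Substituting and matching coefficients of each power of t gives A0 = 1/16, so x_p = 1/16.
General solution: x = 1/16 + C1*exp(-4*t) + C2*t*exp(-4*t).
Apply the initial conditions: x(0) = 1/16 + C1 = 2 and x'(0) = C2 - 4*C1 = -3. Solving gives C1 = 31/16, C2 = 19/4.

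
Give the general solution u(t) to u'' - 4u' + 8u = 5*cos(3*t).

Characteristic equation r² - 4r + 8 = 0 has discriminant (-4)² - 4·(8) = -16 < 0, so r = 2 ± 2i.
Hence u_h = C1*cos(2*t)*exp(2*t) + C2*exp(2*t)*sin(2*t).
Try u_p = A*cos(3*t) + B*sin(3*t). Substituting and equating the coefficients of cos(3t) and sin(3t) gives A = -1/29, B = -12/29, so u_p = -12*sin(3*t)/29 - cos(3*t)/29.

u = -12*sin(3*t)/29 - cos(3*t)/29 + C1*cos(2*t)*exp(2*t) + C2*exp(2*t)*sin(2*t)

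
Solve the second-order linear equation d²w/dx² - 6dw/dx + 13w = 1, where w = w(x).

Characteristic equation r² - 6r + 13 = 0 has discriminant (-6)² - 4·(13) = -16 < 0, so r = 3 ± 2i.
Hence w_h = C1*cos(2*x)*exp(3*x) + C2*exp(3*x)*sin(2*x).
For the particular solution try w_p = A0. Substituting and matching coefficients of each power of x gives A0 = 1/13, so w_p = 1/13.

w = 1/13 + C1*cos(2*x)*exp(3*x) + C2*exp(3*x)*sin(2*x)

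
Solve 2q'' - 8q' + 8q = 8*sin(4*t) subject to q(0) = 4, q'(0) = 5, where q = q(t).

q = -3*sin(4*t)/25 + 4*cos(4*t)/25 + 96*exp(2*t)/25 - 11*t*exp(2*t)/5

Divide through by 2: q'' - 4q' + 4q = 4*sin(4*t).
Characteristic equation r² - 4r + 4 = 0 has discriminant (-4)² - 4·(4) = 0, so r = 2 is a repeated root.
Hence q_h = (C1 + C2*t)*exp(2*t).
Try q_p = A*cos(4*t) + B*sin(4*t). Substituting and equating the coefficients of cos(4t) and sin(4t) gives A = 4/25, B = -3/25, so q_p = -3*sin(4*t)/25 + 4*cos(4*t)/25.
General solution: q = -3*sin(4*t)/25 + 4*cos(4*t)/25 + C1*exp(2*t) + C2*t*exp(2*t).
Apply the initial conditions: q(0) = 4/25 + C1 = 4 and q'(0) = -12/25 + C2 + 2*C1 = 5. Solving gives C1 = 96/25, C2 = -11/5.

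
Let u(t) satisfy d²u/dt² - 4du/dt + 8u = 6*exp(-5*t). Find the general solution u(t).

Characteristic equation r² - 4r + 8 = 0 has discriminant (-4)² - 4·(8) = -16 < 0, so r = 2 ± 2i.
Hence u_h = C1*cos(2*t)*exp(2*t) + C2*exp(2*t)*sin(2*t).
Try u_p = A*exp(-5*t). Substituting into the equation and dividing by exp(-5*t) gives A = 6/53, so u_p = 6*exp(-5*t)/53.

u = 6*exp(-5*t)/53 + C1*cos(2*t)*exp(2*t) + C2*exp(2*t)*sin(2*t)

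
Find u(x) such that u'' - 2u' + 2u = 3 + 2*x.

u = 5/2 + x + C1*cos(x)*exp(x) + C2*exp(x)*sin(x)

Characteristic equation r² - 2r + 2 = 0 has discriminant (-2)² - 4·(2) = -4 < 0, so r = 1 ± i.
Hence u_h = C1*cos(x)*exp(x) + C2*exp(x)*sin(x).
For the particular solution try u_p = A0 + A1*x. Substituting and matching coefficients of each power of x gives A0 = 5/2, A1 = 1, so u_p = 5/2 + x.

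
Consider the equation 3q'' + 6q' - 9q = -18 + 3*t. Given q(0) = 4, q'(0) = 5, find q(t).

Divide through by 3: q'' + 2q' - 3q = -6 + t.
Characteristic equation r² + 2r - 3 = 0 factors as (r + 3)(r - 1) = 0, so r = -3, 1.
Hence q_h = C1*exp(-3*t) + C2*exp(t).
For the particular solution try q_p = A0 + A1*t. Substituting and matching coefficients of each power of t gives A0 = 16/9, A1 = -1/3, so q_p = 16/9 - t/3.
General solution: q = 16/9 - t/3 + C1*exp(-3*t) + C2*exp(t).
Apply the initial conditions: q(0) = 16/9 + C1 + C2 = 4 and q'(0) = -1/3 + C2 - 3*C1 = 5. Solving gives C1 = -7/9, C2 = 3.

q = 16/9 + 3*exp(t) - 7*exp(-3*t)/9 - t/3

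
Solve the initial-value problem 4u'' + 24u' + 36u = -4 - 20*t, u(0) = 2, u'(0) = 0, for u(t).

u = 7/27 - 5*t/9 + 47*exp(-3*t)/27 + 52*t*exp(-3*t)/9

Divide through by 4: u'' + 6u' + 9u = -1 - 5*t.
Characteristic equation r² + 6r + 9 = 0 has discriminant (6)² - 4·(9) = 0, so r = -3 is a repeated root.
Hence u_h = (C1 + C2*t)*exp(-3*t).
For the particular solution try u_p = A0 + A1*t. Substituting and matching coefficients of each power of t gives A0 = 7/27, A1 = -5/9, so u_p = 7/27 - 5*t/9.
General solution: u = 7/27 - 5*t/9 + C1*exp(-3*t) + C2*t*exp(-3*t).
Apply the initial conditions: u(0) = 7/27 + C1 = 2 and u'(0) = -5/9 + C2 - 3*C1 = 0. Solving gives C1 = 47/27, C2 = 52/9.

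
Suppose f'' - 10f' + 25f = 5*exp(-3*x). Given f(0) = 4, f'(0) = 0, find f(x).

f = 5*exp(-3*x)/64 + 251*exp(5*x)/64 - 155*x*exp(5*x)/8

Characteristic equation r² - 10r + 25 = 0 has discriminant (-10)² - 4·(25) = 0, so r = 5 is a repeated root.
Hence f_h = (C1 + C2*x)*exp(5*x).
Try f_p = A*exp(-3*x). Substituting into the equation and dividing by exp(-3*x) gives A = 5/64, so f_p = 5*exp(-3*x)/64.
General solution: f = 5*exp(-3*x)/64 + C1*exp(5*x) + C2*x*exp(5*x).
Apply the initial conditions: f(0) = 5/64 + C1 = 4 and f'(0) = -15/64 + C2 + 5*C1 = 0. Solving gives C1 = 251/64, C2 = -155/8.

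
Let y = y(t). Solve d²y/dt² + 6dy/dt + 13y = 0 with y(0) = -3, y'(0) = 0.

Characteristic equation r² + 6r + 13 = 0 has discriminant (6)² - 4·(13) = -16 < 0, so r = -3 ± 2i.
Hence y_h = C1*cos(2*t)*exp(-3*t) + C2*exp(-3*t)*sin(2*t).
Apply the initial conditions: y(0) = C1 = -3 and y'(0) = -3*C1 + 2*C2 = 0. Solving gives C1 = -3, C2 = -9/2.

y = -3*cos(2*t)*exp(-3*t) - 9*exp(-3*t)*sin(2*t)/2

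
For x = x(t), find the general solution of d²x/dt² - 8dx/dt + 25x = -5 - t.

Characteristic equation r² - 8r + 25 = 0 has discriminant (-8)² - 4·(25) = -36 < 0, so r = 4 ± 3i.
Hence x_h = C1*cos(3*t)*exp(4*t) + C2*exp(4*t)*sin(3*t).
For the particular solution try x_p = A0 + A1*t. Substituting and matching coefficients of each power of t gives A0 = -133/625, A1 = -1/25, so x_p = -133/625 - t/25.

x = -133/625 - t/25 + C1*cos(3*t)*exp(4*t) + C2*exp(4*t)*sin(3*t)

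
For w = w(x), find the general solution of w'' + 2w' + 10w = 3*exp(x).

Characteristic equation r² + 2r + 10 = 0 has discriminant (2)² - 4·(10) = -36 < 0, so r = -1 ± 3i.
Hence w_h = C1*cos(3*x)*exp(-x) + C2*exp(-x)*sin(3*x).
Try w_p = A*exp(x). Substituting into the equation and dividing by exp(x) gives A = 3/13, so w_p = 3*exp(x)/13.

w = 3*exp(x)/13 + C1*cos(3*x)*exp(-x) + C2*exp(-x)*sin(3*x)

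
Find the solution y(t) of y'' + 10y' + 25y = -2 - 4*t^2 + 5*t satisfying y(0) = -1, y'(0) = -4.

Characteristic equation r² + 10r + 25 = 0 has discriminant (10)² - 4·(25) = 0, so r = -5 is a repeated root.
Hence y_h = (C1 + C2*t)*exp(-5*t).
For the particular solution try y_p = A0 + A1*t + A2*t^2. Substituting and matching coefficients of each power of t gives A0 = -124/625, A1 = 41/125, A2 = -4/25, so y_p = -124/625 - 4*t^2/25 + 41*t/125.
General solution: y = -124/625 - 4*t^2/25 + 41*t/125 + C1*exp(-5*t) + C2*t*exp(-5*t).
Apply the initial conditions: y(0) = -124/625 + C1 = -1 and y'(0) = 41/125 + C2 - 5*C1 = -4. Solving gives C1 = -501/625, C2 = -1042/125.

y = -124/625 - 501*exp(-5*t)/625 - 4*t**2/25 + 41*t/125 - 1042*t*exp(-5*t)/125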